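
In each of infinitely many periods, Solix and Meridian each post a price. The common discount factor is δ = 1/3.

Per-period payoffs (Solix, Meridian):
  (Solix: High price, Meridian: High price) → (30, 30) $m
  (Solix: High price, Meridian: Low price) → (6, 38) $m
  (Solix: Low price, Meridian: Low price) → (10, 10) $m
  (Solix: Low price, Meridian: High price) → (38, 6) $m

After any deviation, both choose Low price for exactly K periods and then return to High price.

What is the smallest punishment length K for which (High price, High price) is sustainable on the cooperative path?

No profitable deviation requires (30−10)(δ+…+δ^K) ≥ 38−30, i.e. δ+…+δ^K ≥ 2/5 ≈ 0.4000.
With δ = 1/3, the partial sums are K=1: 0.3333, K=2: 0.4444.
K = 2 is the first length at which the sum reaches 0.4000.

2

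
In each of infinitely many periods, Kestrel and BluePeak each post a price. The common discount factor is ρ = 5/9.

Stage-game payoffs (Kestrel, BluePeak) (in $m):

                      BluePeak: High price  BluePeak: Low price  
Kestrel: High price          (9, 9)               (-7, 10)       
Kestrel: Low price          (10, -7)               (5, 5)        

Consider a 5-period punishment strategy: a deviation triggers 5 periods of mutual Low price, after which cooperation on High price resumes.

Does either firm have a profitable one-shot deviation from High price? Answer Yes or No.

A one-shot deviation gives 10 now, then 5 for 5 periods, then back to 9.
Gain from deviating: (10−9) today; loss: (9−5) in each of the next 5 periods.
No-deviation condition: (9−5)(ρ+…+ρ^5) ≥ 10−9, i.e. ρ+…+ρ^5 ≥ 1/4.
At ρ = 5/9: ρ+…+ρ^5 = 1.1838 ≥ 0.2500.
So cooperation is sustainable.

No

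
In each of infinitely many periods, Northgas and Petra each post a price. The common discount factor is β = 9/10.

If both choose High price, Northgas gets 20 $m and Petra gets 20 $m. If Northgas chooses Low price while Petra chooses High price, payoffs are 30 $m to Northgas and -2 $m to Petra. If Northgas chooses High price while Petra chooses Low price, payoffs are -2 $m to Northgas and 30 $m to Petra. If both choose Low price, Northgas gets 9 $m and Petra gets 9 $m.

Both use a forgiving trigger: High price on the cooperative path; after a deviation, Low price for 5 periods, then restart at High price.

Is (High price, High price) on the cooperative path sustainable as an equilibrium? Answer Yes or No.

IC: β+…+β^5 ≥ (30−20)/(20−9) = 10/11.
At β = 9/10: partial sum = 3.6856 ≥ 0.9091. Cooperation sustainable.

Yes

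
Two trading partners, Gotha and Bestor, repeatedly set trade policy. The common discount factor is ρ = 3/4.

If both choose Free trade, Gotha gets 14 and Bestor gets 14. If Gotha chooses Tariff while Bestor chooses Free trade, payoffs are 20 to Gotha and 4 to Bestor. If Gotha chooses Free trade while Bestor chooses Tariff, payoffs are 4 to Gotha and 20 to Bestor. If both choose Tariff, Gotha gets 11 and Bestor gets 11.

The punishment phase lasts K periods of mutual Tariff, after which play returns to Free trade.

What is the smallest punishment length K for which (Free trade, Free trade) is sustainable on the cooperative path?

4

IC: ρ(1−ρ^K)/(1−ρ) ≥ (20−14)/(14−11) = 2.
With ρ = 3/4: need 1 − ρ^K ≥ 2·(1−3/4)/(3/4), i.e. ρ^K ≤ 0.3333.
Since (3/4)^3 = 0.4219 and (3/4)^4 = 0.3164, the smallest such K is 4.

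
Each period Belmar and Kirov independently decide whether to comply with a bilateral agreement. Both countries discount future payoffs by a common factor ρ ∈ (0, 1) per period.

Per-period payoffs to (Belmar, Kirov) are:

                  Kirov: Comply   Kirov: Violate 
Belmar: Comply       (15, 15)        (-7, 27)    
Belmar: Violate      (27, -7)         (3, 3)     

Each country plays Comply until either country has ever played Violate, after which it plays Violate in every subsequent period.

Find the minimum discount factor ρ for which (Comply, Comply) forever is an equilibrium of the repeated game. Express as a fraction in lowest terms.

Cooperation forever yields 15 each period: 15/(1−ρ).
Deviating yields 27 once, then 3 forever: 27 + 3ρ/(1−ρ).
No profitable deviation requires 15/(1−ρ) ≥ 27 + 3ρ/(1−ρ).
Multiplying by (1−ρ): 15 ≥ 27(1−ρ) + 3ρ = 27 − 24ρ.
So 24ρ ≥ 12, i.e. ρ ≥ 12/24 = 1/2.

1/2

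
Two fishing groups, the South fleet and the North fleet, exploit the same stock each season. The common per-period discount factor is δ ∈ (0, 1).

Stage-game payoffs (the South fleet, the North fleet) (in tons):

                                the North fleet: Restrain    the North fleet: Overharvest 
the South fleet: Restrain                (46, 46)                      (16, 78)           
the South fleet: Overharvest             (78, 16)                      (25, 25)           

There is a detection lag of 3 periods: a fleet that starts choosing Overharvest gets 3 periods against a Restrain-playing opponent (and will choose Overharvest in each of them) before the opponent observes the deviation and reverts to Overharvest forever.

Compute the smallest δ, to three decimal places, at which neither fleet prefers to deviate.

A deviator earns 78 for 3 periods, then 25 forever; cooperating earns 46 forever. Multiplying the IC by (1−δ):
46 ≥ 78(1−δ^3) + 25δ^3, so 53·δ^3 ≥ 32 and δ^3 ≥ 32/53.
δ ≥ (32/53)^(1/3) ≈ 0.845.

0.845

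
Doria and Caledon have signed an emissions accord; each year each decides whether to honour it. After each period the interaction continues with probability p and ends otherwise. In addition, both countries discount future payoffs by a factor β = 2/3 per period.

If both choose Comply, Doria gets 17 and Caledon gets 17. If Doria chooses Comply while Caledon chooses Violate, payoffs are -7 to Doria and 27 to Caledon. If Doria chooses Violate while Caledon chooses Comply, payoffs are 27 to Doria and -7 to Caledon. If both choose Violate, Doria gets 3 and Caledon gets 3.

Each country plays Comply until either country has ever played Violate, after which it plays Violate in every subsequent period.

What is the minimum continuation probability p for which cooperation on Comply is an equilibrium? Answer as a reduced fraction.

5/8

Expected continuation weight on next period's payoff is β·p = 2/3·p, which plays the role of the discount factor.
Cooperation requires 2/3·p ≥ (27−17)/(27−3) = 5/12, hence p ≥ 5/8.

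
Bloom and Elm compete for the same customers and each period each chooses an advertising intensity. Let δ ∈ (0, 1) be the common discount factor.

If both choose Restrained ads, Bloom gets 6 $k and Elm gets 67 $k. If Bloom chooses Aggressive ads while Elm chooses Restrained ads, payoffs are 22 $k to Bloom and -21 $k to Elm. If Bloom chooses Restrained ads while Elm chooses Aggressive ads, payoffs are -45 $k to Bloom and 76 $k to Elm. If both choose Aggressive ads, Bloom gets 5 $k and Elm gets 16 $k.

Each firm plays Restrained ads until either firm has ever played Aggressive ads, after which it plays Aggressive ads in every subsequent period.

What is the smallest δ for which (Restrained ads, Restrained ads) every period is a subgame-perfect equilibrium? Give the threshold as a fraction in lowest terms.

16/17

Bloom: cooperation gives 6 each period; deviation gives 22 once then 5 forever.
  6/(1−δ) ≥ 22 + 5δ/(1−δ) ⇒ δ ≥ 16/17.
Elm: cooperation gives 67 each period; deviation gives 76 once then 16 forever.
  δ ≥ 9/60 = 3/20.
Both must hold, so the binding constraint is Bloom's: δ ≥ 16/17.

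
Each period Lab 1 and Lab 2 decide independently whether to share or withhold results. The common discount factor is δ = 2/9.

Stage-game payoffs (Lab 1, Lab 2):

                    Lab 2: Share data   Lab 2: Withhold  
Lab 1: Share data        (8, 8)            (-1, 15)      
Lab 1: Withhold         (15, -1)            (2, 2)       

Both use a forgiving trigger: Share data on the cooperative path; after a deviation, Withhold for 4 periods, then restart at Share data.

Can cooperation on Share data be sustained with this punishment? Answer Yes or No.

No

Comparing payoff streams over the 5 periods until play realigns: cooperate → 8(1+δ+…+δ^4); deviate → 15 + 2(δ+…+δ^4).
Cooperation is sustained iff (8−2)(δ+…+δ^4) ≥ 15−8.
δ+…+δ^4 = 2/9·(1−(2/9)^4)/(1−2/9) = 0.2850, and (15−8)/(8−2) = 1.1667.
0.2850 < 1.1667, so cooperation is not sustainable.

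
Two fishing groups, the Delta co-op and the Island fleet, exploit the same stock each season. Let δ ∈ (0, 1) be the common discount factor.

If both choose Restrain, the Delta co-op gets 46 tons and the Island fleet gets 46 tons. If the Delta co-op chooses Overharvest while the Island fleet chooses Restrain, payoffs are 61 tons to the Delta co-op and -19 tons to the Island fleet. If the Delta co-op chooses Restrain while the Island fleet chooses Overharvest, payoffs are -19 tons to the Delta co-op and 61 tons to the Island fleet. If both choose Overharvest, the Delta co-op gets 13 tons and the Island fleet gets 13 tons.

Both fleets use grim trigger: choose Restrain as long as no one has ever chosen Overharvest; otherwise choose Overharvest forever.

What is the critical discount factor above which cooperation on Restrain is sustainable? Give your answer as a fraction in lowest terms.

Cooperation forever yields 46 each period: 46/(1−δ).
Deviating yields 61 once, then 13 forever: 61 + 13δ/(1−δ).
No profitable deviation requires 46/(1−δ) ≥ 61 + 13δ/(1−δ).
Multiplying by (1−δ): 46 ≥ 61(1−δ) + 13δ = 61 − 48δ.
So 48δ ≥ 15, i.e. δ ≥ 15/48 = 5/16.

5/16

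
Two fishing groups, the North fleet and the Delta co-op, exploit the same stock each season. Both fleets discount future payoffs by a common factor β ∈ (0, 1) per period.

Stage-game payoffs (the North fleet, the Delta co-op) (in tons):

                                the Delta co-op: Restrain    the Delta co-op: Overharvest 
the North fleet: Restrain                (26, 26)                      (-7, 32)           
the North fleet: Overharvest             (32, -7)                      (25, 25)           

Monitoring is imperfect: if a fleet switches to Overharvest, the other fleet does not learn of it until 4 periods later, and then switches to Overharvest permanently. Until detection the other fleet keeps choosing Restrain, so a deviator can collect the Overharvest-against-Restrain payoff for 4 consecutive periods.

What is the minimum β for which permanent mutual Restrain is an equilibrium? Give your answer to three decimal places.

Deviating for the 4 undetected periods gains 32−26 = 6 per period over cooperation, then loses 26−25 = 1 per period forever once punishment starts.
Gain: 6(1 + β + … + β^3); loss: 1·β^4/(1−β).
No profitable deviation ⇔ 6(1−β^4) ≤ 1·β^4, i.e. β^4 ≥ 6/(6+1) = 6/7.
Hence β ≥ (6/7)^(1/4) ≈ 0.962.

0.962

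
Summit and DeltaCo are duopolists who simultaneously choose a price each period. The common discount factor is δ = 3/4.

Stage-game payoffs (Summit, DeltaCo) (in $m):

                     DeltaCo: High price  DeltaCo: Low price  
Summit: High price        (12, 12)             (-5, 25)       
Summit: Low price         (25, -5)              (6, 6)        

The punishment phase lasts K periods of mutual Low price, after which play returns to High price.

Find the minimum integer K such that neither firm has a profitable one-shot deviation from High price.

Need Σ_{k=1}^{K} δ^k ≥ (25−12)/(12−6) = 2.1667 at δ = 3/4.
At K = 4 the sum is 2.0508 < 2.1667; at K = 5 it is 2.2881 ≥ 2.1667.
So the minimum punishment length is K = 5.

5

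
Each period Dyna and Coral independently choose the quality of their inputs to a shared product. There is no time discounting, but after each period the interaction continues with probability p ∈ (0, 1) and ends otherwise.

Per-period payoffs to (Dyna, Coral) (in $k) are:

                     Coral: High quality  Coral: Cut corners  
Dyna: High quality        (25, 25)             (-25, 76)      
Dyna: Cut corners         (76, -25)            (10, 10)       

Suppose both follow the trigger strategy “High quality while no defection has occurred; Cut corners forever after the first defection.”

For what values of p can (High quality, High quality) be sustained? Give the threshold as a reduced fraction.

17/22

Expected cooperation value is 25 + p·25 + p²·25 + … = 25/(1−p); deviation gives 76 + p·10/(1−p).
25 ≥ 76(1−p) + 10p ⇒ 66p ≥ 51 ⇒ p ≥ 51/66 = 17/22.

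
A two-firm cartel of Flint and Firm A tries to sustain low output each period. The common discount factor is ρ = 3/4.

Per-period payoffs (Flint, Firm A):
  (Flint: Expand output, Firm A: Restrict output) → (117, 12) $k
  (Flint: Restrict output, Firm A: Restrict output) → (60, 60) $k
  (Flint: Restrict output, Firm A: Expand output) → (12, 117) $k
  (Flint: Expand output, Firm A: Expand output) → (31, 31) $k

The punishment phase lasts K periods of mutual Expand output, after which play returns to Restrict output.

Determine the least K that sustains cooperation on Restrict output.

Need Σ_{k=1}^{K} ρ^k ≥ (117−60)/(60−31) = 1.9655 at ρ = 3/4.
At K = 3 the sum is 1.7344 < 1.9655; at K = 4 it is 2.0508 ≥ 1.9655.
So the minimum punishment length is K = 4.

4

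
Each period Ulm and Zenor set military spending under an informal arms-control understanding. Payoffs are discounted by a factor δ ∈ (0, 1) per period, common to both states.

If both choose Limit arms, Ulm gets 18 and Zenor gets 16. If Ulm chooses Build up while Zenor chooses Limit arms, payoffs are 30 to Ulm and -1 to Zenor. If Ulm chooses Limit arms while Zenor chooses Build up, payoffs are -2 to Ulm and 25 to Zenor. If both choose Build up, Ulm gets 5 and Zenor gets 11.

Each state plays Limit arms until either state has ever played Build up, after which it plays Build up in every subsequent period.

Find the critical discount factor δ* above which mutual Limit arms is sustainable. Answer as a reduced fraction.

Ulm's threshold: (30−18)/(30−5) = 12/25.
Zenor's threshold: (25−16)/(25−11) = 9/14.
12/25 < 9/14, so Zenor binds and δ* = 9/14.

9/14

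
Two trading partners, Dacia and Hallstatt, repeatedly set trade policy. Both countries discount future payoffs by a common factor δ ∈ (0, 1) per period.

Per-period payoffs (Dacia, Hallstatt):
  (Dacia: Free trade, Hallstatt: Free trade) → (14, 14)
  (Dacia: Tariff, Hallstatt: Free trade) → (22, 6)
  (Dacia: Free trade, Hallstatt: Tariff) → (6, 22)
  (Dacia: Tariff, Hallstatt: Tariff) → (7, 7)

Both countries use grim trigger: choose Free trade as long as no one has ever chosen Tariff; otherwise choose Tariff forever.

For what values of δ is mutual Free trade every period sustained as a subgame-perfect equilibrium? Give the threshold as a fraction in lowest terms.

One-period gain from deviating is 22 − 14 = 8. The loss is 14 − 7 = 7 in every subsequent period, with present value 7·δ/(1−δ).
Deviation is unprofitable when 7·δ/(1−δ) ≥ 8, i.e. δ/(1−δ) ≥ 8/7.
Equivalently δ ≥ 8/(8+7) = 8/15.

8/15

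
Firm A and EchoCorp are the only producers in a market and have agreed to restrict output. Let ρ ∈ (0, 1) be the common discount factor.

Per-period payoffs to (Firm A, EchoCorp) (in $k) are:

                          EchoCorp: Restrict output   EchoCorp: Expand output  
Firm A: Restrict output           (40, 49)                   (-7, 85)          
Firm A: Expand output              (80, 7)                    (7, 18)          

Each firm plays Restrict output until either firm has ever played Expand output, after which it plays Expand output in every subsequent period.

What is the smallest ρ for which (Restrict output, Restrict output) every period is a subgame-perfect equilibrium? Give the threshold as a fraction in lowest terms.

Firm A: cooperation gives 40 each period; deviation gives 80 once then 7 forever.
  40/(1−ρ) ≥ 80 + 7ρ/(1−ρ) ⇒ ρ ≥ 40/73.
EchoCorp: cooperation gives 49 each period; deviation gives 85 once then 18 forever.
  ρ ≥ 36/67.
Both must hold, so the binding constraint is Firm A's: ρ ≥ 40/73.

40/73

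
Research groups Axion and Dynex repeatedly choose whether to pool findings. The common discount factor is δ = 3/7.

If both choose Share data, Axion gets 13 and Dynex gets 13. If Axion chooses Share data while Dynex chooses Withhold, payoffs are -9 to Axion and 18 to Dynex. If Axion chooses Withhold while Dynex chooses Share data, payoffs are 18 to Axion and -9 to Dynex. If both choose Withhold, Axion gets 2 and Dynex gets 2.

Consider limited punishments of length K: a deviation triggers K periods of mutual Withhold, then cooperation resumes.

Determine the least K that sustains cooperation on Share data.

IC: δ(1−δ^K)/(1−δ) ≥ (18−13)/(13−2) = 5/11.
With δ = 3/7: need 1 − δ^K ≥ 5/11·(1−3/7)/(3/7), i.e. δ^K ≤ 0.3939.
Since (3/7)^1 = 0.4286 and (3/7)^2 = 0.1837, the smallest such K is 2.

2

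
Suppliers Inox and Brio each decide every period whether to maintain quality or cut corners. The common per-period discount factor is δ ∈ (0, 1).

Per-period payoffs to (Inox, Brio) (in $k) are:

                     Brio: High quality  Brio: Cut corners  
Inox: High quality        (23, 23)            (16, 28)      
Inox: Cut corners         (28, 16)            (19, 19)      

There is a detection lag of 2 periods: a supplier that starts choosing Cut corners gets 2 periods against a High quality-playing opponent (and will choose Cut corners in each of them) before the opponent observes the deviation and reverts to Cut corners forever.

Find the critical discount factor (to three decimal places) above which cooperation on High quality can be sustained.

A deviator earns 28 for 2 periods, then 19 forever; cooperating earns 23 forever. Multiplying the IC by (1−δ):
23 ≥ 28(1−δ^2) + 19δ^2, so 9·δ^2 ≥ 5 and δ^2 ≥ 5/9.
δ ≥ (5/9)^(1/2) ≈ 0.745.

0.745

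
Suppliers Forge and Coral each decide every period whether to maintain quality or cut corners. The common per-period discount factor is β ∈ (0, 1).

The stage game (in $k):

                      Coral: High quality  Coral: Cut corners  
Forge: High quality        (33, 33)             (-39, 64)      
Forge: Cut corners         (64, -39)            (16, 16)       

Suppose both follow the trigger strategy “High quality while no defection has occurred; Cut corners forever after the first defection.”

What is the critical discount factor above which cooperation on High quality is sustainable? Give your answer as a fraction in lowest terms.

31/48

One-period gain from deviating is 64 − 33 = 31. The loss is 33 − 16 = 17 in every subsequent period, with present value 17·β/(1−β).
Deviation is unprofitable when 17·β/(1−β) ≥ 31, i.e. β/(1−β) ≥ 31/17.
Equivalently β ≥ 31/(31+17) = 31/48.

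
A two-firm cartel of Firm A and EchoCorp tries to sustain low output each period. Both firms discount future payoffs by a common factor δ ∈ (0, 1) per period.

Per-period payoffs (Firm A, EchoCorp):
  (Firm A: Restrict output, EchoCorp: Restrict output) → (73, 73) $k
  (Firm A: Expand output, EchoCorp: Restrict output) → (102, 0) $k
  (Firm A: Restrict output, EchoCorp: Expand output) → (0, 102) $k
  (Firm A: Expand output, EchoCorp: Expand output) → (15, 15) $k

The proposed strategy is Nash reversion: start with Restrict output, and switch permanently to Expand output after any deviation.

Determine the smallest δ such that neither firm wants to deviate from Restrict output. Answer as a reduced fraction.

Under grim trigger the critical discount factor is (T−C)/(T−P) with T = 102, C = 73, P = 15.
δ* = (102−73)/(102−15) = 29/87 = 1/3.

1/3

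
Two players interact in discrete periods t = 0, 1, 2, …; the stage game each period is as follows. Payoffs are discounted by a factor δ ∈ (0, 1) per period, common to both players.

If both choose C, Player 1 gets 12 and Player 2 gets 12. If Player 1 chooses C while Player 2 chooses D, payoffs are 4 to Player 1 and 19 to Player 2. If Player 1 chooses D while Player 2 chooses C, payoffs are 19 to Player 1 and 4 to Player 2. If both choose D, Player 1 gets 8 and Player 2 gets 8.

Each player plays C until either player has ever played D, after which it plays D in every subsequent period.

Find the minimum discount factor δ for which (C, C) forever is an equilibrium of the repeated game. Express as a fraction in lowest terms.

12/(1−δ) ≥ 19 + 8δ/(1−δ)
12 ≥ 19 − 11δ
δ ≥ 7/11.

7/11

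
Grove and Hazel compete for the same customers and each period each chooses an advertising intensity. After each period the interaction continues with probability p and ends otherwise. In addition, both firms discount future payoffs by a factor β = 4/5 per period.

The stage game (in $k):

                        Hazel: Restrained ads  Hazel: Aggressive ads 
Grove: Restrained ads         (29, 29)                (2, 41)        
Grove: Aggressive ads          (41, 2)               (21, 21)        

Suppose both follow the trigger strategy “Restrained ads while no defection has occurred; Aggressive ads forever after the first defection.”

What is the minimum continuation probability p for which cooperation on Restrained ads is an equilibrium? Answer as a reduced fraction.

Expected continuation weight on next period's payoff is β·p = 4/5·p, which plays the role of the discount factor.
Cooperation requires 4/5·p ≥ (41−29)/(41−21) = 3/5, hence p ≥ 3/4.

3/4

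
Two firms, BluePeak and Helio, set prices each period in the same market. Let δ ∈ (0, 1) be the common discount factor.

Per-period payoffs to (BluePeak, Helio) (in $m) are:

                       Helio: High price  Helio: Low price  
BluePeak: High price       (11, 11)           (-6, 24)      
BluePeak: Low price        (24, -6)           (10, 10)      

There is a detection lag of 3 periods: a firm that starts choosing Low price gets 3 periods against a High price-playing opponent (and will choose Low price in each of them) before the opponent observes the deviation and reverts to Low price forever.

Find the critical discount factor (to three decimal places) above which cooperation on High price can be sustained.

0.976

The best deviation is to choose Low price for all 3 undetected periods, earning 24 each, then 10 forever once detected.
Deviation value: 24(1−δ^3)/(1−δ) + 10δ^3/(1−δ); cooperation value: 11/(1−δ).
IC: 11 ≥ 24(1−δ^3) + 10δ^3 = 24 − 14δ^3.
So δ^3 ≥ 13/14, giving δ ≥ (13/14)^(1/3) ≈ 0.976.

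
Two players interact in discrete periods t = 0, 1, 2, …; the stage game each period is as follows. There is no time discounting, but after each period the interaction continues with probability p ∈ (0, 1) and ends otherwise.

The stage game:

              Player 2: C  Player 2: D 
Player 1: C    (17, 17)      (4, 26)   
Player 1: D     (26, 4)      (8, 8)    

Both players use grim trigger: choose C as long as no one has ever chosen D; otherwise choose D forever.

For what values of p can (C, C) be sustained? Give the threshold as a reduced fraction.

With no time discounting, the continuation probability p plays the role of the discount factor.
Grim-trigger IC: 17/(1−p) ≥ 26 + 8p/(1−p) ⇒ p ≥ (26−17)/(26−8) = 1/2.

1/2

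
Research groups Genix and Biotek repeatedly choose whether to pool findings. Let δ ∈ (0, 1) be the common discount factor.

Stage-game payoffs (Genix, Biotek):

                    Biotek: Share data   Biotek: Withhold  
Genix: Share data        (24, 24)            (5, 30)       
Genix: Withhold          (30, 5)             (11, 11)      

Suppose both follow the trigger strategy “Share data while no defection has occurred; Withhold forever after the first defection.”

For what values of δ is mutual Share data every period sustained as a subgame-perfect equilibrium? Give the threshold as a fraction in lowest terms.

6/19

One-period gain from deviating is 30 − 24 = 6. The loss is 24 − 11 = 13 in every subsequent period, with present value 13·δ/(1−δ).
Deviation is unprofitable when 13·δ/(1−δ) ≥ 6, i.e. δ/(1−δ) ≥ 6/13.
Equivalently δ ≥ 6/(6+13) = 6/19.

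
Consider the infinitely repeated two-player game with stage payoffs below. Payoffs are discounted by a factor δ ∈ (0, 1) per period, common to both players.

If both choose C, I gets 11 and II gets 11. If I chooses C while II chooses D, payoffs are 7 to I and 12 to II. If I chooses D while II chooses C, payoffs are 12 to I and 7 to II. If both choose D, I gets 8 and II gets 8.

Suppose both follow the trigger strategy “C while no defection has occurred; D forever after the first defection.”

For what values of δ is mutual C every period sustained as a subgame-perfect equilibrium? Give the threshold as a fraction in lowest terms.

1/4

One-period gain from deviating is 12 − 11 = 1. The loss is 11 − 8 = 3 in every subsequent period, with present value 3·δ/(1−δ).
Deviation is unprofitable when 3·δ/(1−δ) ≥ 1, i.e. δ/(1−δ) ≥ 1/3.
Equivalently δ ≥ 1/(1+3) = 1/4.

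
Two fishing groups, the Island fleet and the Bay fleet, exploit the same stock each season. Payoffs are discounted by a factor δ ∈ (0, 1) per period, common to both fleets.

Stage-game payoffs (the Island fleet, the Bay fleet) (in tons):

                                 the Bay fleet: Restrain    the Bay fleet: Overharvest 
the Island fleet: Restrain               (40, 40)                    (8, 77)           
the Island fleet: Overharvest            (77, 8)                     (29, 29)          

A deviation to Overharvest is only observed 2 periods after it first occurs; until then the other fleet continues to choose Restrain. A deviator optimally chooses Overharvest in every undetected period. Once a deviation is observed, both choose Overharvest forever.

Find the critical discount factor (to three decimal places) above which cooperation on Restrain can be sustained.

A deviator earns 77 for 2 periods, then 29 forever; cooperating earns 40 forever. Multiplying the IC by (1−δ):
40 ≥ 77(1−δ^2) + 29δ^2, so 48·δ^2 ≥ 37 and δ^2 ≥ 37/48.
δ ≥ (37/48)^(1/2) ≈ 0.878.

0.878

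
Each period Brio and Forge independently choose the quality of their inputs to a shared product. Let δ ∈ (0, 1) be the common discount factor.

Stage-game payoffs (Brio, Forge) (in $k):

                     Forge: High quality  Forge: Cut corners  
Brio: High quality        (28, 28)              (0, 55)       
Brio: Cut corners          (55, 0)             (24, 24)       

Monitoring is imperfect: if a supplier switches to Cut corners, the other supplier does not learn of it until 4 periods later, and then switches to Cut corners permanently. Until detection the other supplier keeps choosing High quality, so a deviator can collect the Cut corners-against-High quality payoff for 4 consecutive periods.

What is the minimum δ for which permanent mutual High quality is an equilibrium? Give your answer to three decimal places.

0.966

Deviating for the 4 undetected periods gains 55−28 = 27 per period over cooperation, then loses 28−24 = 4 per period forever once punishment starts.
Gain: 27(1 + δ + … + δ^3); loss: 4·δ^4/(1−δ).
No profitable deviation ⇔ 27(1−δ^4) ≤ 4·δ^4, i.e. δ^4 ≥ 27/(27+4) = 27/31.
Hence δ ≥ (27/31)^(1/4) ≈ 0.966.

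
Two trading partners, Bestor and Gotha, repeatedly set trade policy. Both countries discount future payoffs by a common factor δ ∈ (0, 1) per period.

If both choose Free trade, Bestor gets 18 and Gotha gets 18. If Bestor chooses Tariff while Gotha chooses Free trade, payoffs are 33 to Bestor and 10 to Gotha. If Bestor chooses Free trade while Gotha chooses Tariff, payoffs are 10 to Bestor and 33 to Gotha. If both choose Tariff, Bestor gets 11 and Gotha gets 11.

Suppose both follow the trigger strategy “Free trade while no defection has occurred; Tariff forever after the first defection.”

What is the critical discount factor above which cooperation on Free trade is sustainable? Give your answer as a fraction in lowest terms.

15/22

Cooperation forever yields 18 each period: 18/(1−δ).
Deviating yields 33 once, then 11 forever: 33 + 11δ/(1−δ).
No profitable deviation requires 18/(1−δ) ≥ 33 + 11δ/(1−δ).
Multiplying by (1−δ): 18 ≥ 33(1−δ) + 11δ = 33 − 22δ.
So 22δ ≥ 15, i.e. δ ≥ 15/22.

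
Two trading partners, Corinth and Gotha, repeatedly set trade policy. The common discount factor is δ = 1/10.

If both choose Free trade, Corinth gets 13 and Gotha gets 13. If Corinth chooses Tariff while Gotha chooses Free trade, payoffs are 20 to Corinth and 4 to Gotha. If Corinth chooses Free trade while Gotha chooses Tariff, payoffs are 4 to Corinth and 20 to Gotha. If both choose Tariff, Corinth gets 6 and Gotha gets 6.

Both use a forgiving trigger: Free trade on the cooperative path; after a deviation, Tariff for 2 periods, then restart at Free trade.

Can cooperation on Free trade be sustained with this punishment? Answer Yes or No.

IC: δ+…+δ^2 ≥ (20−13)/(13−6) = 1.
At δ = 1/10: partial sum = 0.1100 < 1.0000. Cooperation not sustainable.

No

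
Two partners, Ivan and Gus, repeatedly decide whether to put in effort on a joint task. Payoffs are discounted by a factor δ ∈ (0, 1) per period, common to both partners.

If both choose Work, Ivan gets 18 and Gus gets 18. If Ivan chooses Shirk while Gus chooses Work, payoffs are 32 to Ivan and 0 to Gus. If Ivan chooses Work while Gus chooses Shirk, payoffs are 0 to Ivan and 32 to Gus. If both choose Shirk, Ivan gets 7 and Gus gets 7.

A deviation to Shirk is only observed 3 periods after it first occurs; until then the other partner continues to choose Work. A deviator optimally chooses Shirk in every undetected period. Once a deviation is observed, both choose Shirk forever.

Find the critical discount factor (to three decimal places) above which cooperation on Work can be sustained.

0.824

The best deviation is to choose Shirk for all 3 undetected periods, earning 32 each, then 7 forever once detected.
Deviation value: 32(1−δ^3)/(1−δ) + 7δ^3/(1−δ); cooperation value: 18/(1−δ).
IC: 18 ≥ 32(1−δ^3) + 7δ^3 = 32 − 25δ^3.
So δ^3 ≥ 14/25, giving δ ≥ (14/25)^(1/3) ≈ 0.824.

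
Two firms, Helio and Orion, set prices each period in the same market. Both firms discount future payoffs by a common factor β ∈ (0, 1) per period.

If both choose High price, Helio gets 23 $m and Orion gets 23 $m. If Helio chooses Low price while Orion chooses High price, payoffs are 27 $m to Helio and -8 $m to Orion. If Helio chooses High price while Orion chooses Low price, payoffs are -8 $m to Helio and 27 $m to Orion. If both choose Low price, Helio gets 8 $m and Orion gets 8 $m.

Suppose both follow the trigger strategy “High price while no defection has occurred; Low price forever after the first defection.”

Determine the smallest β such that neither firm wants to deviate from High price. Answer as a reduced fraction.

4/19

Cooperation forever yields 23 each period: 23/(1−β).
Deviating yields 27 once, then 8 forever: 27 + 8β/(1−β).
No profitable deviation requires 23/(1−β) ≥ 27 + 8β/(1−β).
Multiplying by (1−β): 23 ≥ 27(1−β) + 8β = 27 − 19β.
So 19β ≥ 4, i.e. β ≥ 4/19.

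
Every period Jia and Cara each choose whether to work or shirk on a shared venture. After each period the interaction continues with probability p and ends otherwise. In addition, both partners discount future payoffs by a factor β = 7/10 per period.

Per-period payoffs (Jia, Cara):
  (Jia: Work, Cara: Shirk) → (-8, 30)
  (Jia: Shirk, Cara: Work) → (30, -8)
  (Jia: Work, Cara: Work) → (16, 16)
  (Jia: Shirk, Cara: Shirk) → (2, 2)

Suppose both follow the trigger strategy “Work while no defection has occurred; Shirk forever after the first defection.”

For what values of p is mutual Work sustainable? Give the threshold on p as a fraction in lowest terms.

5/7

With continuation probability p and discount β, the effective per-period discount factor is βp.
Grim-trigger IC: βp ≥ (30−16)/(30−2) = 1/2.
So p ≥ (1/2)/(7/10) = 5/7.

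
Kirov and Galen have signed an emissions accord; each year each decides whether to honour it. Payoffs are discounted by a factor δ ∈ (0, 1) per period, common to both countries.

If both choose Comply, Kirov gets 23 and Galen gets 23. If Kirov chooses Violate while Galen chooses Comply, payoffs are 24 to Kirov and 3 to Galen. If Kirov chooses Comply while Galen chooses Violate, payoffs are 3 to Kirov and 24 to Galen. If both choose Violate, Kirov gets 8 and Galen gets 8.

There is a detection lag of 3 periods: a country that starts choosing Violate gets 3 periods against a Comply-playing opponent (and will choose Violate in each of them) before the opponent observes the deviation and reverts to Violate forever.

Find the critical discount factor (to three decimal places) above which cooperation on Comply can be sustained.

A deviator earns 24 for 3 periods, then 8 forever; cooperating earns 23 forever. Multiplying the IC by (1−δ):
23 ≥ 24(1−δ^3) + 8δ^3, so 16·δ^3 ≥ 1 and δ^3 ≥ 1/16.
δ ≥ (1/16)^(1/3) ≈ 0.397.

0.397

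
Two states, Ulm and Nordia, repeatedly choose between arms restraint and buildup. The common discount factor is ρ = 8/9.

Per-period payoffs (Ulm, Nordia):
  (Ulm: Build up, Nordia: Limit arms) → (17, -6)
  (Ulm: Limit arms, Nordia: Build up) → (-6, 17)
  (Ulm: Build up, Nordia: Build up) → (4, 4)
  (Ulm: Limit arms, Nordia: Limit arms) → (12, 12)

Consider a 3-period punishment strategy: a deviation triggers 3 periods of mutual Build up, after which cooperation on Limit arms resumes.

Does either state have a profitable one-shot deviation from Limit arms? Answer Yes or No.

IC: ρ+…+ρ^3 ≥ (17−12)/(12−4) = 5/8.
At ρ = 8/9: partial sum = 2.3813 ≥ 0.6250. Cooperation sustainable.

No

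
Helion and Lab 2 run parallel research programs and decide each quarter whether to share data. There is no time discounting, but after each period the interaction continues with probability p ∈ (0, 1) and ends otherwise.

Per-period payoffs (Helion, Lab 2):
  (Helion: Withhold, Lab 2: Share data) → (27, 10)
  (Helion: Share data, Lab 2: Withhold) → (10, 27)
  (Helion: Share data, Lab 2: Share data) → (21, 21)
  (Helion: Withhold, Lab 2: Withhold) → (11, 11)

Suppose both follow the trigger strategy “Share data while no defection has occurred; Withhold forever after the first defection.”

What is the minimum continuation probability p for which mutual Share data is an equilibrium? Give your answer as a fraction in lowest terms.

3/8

Expected cooperation value is 21 + p·21 + p²·21 + … = 21/(1−p); deviation gives 27 + p·11/(1−p).
21 ≥ 27(1−p) + 11p ⇒ 16p ≥ 6 ⇒ p ≥ 6/16 = 3/8.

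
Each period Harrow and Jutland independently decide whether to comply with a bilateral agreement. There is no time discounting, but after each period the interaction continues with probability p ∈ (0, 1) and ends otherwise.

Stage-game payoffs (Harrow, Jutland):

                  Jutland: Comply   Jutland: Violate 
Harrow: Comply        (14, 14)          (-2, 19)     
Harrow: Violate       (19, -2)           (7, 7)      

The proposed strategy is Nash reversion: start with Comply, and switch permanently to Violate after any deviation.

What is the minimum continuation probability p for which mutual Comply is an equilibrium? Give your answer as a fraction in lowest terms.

Expected cooperation value is 14 + p·14 + p²·14 + … = 14/(1−p); deviation gives 19 + p·7/(1−p).
14 ≥ 19(1−p) + 7p ⇒ 12p ≥ 5 ⇒ p ≥ 5/12.

5/12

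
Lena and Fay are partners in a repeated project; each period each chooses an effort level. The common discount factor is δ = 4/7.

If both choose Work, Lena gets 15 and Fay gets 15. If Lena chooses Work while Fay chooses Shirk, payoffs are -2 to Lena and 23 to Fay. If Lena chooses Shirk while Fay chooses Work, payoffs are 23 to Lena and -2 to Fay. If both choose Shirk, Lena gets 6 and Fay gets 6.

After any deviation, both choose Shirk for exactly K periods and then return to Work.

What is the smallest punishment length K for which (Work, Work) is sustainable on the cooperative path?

2

IC: δ(1−δ^K)/(1−δ) ≥ (23−15)/(15−6) = 8/9.
With δ = 4/7: need 1 − δ^K ≥ 8/9·(1−4/7)/(4/7), i.e. δ^K ≤ 0.3333.
Since (4/7)^1 = 0.5714 and (4/7)^2 = 0.3265, the smallest such K is 2.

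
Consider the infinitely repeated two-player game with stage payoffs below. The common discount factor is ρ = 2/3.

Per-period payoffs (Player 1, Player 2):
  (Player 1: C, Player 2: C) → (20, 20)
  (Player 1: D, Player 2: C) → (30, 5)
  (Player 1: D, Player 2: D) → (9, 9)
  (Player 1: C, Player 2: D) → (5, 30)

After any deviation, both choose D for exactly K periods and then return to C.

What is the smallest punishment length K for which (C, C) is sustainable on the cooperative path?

No profitable deviation requires (20−9)(ρ+…+ρ^K) ≥ 30−20, i.e. ρ+…+ρ^K ≥ 10/11 ≈ 0.9091.
With ρ = 2/3, the partial sums are K=1: 0.6667, K=2: 1.1111.
K = 2 is the first length at which the sum reaches 0.9091.

2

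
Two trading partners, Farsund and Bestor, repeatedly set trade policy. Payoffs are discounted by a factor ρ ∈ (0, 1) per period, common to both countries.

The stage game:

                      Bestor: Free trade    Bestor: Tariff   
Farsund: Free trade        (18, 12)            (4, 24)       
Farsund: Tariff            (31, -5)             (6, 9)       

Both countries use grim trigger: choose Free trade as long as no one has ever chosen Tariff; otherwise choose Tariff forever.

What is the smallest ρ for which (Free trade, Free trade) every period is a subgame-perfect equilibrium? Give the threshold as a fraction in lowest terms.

4/5

Farsund: cooperation gives 18 each period; deviation gives 31 once then 6 forever.
  18/(1−ρ) ≥ 31 + 6ρ/(1−ρ) ⇒ ρ ≥ 13/25.
Bestor: cooperation gives 12 each period; deviation gives 24 once then 9 forever.
  ρ ≥ 12/15 = 4/5.
Both must hold, so the binding constraint is Bestor's: ρ ≥ 4/5.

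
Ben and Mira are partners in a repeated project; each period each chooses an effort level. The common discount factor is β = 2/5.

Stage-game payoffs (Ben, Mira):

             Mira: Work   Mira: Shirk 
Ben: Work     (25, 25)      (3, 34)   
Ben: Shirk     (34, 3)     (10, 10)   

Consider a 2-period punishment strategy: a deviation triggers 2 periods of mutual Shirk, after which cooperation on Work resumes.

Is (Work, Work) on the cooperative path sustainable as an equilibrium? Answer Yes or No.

Comparing payoff streams over the 3 periods until play realigns: cooperate → 25(1+β+…+β^2); deviate → 34 + 10(β+…+β^2).
Cooperation is sustained iff (25−10)(β+…+β^2) ≥ 34−25.
β+…+β^2 = 2/5·(1−(2/5)^2)/(1−2/5) = 0.5600, and (34−25)/(25−10) = 0.6000.
0.5600 < 0.6000, so cooperation is not sustainable.

No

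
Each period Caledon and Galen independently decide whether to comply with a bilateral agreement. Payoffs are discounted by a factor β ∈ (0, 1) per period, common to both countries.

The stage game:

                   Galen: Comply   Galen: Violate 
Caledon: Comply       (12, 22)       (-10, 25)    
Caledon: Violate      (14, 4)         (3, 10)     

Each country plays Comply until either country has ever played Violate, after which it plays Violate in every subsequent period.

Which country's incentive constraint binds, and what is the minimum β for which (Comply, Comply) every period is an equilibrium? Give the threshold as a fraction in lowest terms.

Caledon: cooperation gives 12 each period; deviation gives 14 once then 3 forever.
  12/(1−β) ≥ 14 + 3β/(1−β) ⇒ β ≥ 2/11.
Galen: cooperation gives 22 each period; deviation gives 25 once then 10 forever.
  β ≥ 3/15 = 1/5.
Both must hold, so the binding constraint is Galen's: β ≥ 1/5.

Galen; β ≥ 1/5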